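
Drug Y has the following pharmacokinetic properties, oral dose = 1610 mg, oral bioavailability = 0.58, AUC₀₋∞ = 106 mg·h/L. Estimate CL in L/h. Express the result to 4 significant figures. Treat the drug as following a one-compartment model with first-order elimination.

CL = F·Dose / AUC = 0.58 × 1610 / 106 = 8.809 L/h

8.809 L/h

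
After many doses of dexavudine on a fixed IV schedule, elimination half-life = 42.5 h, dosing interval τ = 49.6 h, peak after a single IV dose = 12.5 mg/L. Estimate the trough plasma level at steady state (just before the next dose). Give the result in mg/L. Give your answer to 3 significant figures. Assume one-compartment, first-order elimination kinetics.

k = ln2 / t½ = 0.693147 / 42.5 = 0.01631 h⁻¹
e^(−kτ) = e^(−0.01631 × 49.6) = 0.4453
Accumulation ratio R = 1 / (1 − e^(−kτ)) = 1 / (1 − 0.4453) = 1.803
Steady-state trough = C₀ × R × e^(−kτ) = 12.5 × 1.803 × 0.4453 = 10.04 mg/L

10.0 mg/L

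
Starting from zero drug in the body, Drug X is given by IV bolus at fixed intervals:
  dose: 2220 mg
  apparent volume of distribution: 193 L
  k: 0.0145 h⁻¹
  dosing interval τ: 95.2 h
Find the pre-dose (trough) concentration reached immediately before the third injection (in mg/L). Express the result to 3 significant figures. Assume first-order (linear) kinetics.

3.62 mg/L

C₀ per dose = Dose / Vd = 2220 / 193 = 11.50 mg/L
Fraction remaining after one interval: r = e^(−kτ) = e^(−0.01450 × 95.2) = 0.2515
Before dose 3, 2 doses have been given (aged 1τ, 2τ).
C_trough = C₀ × (r + r²) = 11.50 × (0.2515 + 0.06325) = 3.620 mg/L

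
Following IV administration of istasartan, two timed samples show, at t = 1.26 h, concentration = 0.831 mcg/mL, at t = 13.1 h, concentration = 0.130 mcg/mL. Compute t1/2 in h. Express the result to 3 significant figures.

k = ln(C₁/C₂) / (t₂ − t₁) = ln(0.831/0.130) / (13.1 − 1.26)
  = 1.855 / 11.84 = 0.1567 h⁻¹
t½ = ln2 / k = 0.693147 / 0.1567 = 4.423 h

4.42 h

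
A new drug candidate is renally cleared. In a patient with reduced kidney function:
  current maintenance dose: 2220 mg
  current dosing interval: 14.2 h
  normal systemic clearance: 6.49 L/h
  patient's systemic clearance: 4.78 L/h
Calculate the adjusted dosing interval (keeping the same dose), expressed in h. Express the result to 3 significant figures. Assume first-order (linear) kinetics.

To keep the same average steady-state level, dosing rate must scale with clearance.
CL ratio = 4.78 / 6.49 = 0.7365
New interval (same dose) = 14.2 / 0.7365 = 19.28 h

19.3 h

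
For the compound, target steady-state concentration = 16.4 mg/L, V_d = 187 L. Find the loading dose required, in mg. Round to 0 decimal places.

LD = Css × Vd = 16.4 × 187 = 3067 mg

3067 mg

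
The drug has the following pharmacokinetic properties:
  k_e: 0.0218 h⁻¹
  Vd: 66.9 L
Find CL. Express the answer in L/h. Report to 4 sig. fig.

CL = k × Vd = 0.0218 × 66.9 = 1.458 L/h

1.458 L/h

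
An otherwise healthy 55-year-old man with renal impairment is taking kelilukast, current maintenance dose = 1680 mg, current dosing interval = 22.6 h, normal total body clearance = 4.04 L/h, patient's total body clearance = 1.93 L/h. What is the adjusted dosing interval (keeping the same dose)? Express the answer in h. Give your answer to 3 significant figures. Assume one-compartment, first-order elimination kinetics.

47.3 h

To keep the same average steady-state level, dosing rate must scale with clearance.
CL ratio = 1.93 / 4.04 = 0.4777
New interval (same dose) = 22.6 / 0.4777 = 47.31 h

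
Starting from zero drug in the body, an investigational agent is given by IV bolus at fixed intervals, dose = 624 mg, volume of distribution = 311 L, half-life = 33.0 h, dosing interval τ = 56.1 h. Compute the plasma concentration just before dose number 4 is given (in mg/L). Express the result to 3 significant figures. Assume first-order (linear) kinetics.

C₀ per dose = Dose / Vd = 624 / 311 = 2.006 mg/L
k = ln2 / t½ = 0.693147 / 33.0 = 0.02100 h⁻¹
Fraction remaining after one interval: r = e^(−kτ) = e^(−0.02100 × 56.1) = 0.3079
Before dose 4, 3 doses have been given (aged 1τ, 2τ, 3τ).
C_trough = C₀ × (r + r² + … + r^3) = C₀ × r(1−r^3)/(1−r)
        = 2.006 × 0.3079 × (1 − 0.02919) / (1 − 0.3079) = 0.8664 mg/L

0.866 mg/L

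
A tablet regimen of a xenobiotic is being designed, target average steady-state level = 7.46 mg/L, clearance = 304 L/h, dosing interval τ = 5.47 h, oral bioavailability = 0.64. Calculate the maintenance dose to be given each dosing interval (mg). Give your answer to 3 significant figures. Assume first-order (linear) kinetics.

At steady state, F × (Dose/τ) = Css × CL.
Dose = Css × CL × τ / F = 7.46 × 304.0 × 5.47 / 0.64 = 19380 mg

19400 mg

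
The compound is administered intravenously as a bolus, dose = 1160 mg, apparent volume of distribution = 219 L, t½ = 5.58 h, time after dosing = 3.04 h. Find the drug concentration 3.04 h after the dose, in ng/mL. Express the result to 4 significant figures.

C₀ = Dose / Vd = 1160 / 219 = 5.297 mg/L
k = ln2 / t½ = 0.693147 / 5.58 = 0.1242 h⁻¹
C = C₀ · e^(−k·t) = 5.297 × e^(−0.1242 × 3.04)
  = 5.297 × 0.6855 = 3.631 mg/L
Convert: 3.631 mg/L × 1000 = 3631 ng/mL

3631 ng/mL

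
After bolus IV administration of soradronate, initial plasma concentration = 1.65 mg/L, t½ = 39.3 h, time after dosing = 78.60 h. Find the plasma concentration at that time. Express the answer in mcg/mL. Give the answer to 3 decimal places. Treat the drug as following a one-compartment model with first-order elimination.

k = ln2 / t½ = 0.693147 / 39.3 = 0.01764 h⁻¹
t / t½ = 78.60 / 39.3 = 2 half-lives
C = C₀ × (1/2)^2 = 1.650 × 0.2500 = 0.4125 mg/L
(0.4125 mg/L = 0.4125 mcg/mL)

0.413 mcg/mL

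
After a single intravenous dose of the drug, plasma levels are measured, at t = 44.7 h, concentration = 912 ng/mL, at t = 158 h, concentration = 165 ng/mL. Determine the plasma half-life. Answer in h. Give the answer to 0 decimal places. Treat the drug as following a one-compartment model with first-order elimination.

k = ln(C₁/C₂) / (t₂ − t₁) = ln(912/165) / (158 − 44.7)
  = 1.710 / 113.3 = 0.01509 h⁻¹
t½ = ln2 / k = 0.693147 / 0.01509 = 45.93 h

46 h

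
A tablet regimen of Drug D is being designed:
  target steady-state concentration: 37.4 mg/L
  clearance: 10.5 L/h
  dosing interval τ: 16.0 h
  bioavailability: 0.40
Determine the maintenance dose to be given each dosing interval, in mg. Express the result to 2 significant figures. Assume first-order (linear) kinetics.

At steady state, F × (Dose/τ) = Css × CL.
Dose = Css × CL × τ / F = 37.4 × 10.50 × 16.0 / 0.40 = 15710 mg

16000 mg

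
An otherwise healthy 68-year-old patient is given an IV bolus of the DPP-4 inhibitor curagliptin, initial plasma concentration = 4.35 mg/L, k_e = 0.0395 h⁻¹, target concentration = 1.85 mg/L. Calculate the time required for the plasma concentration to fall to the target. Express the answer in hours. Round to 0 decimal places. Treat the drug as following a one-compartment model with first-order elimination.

22 h

t = ln(C₀ / C) / k = ln(4.350 / 1.85) / 0.03950
  = ln(2.351) / 0.03950 = 0.8548 / 0.03950 = 21.64 h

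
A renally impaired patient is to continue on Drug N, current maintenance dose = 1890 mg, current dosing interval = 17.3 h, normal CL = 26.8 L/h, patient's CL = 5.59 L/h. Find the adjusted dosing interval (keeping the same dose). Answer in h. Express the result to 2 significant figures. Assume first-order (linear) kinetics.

To keep the same average steady-state level, dosing rate must scale with clearance.
CL ratio = 5.59 / 26.8 = 0.2086
New interval (same dose) = 17.3 / 0.2086 = 82.93 h

83 h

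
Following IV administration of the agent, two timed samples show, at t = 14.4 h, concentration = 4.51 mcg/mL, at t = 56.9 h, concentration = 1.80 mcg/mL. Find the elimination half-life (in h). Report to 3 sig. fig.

32.1 h

k = ln(C₁/C₂) / (t₂ − t₁) = ln(4.51/1.80) / (56.9 − 14.4)
  = 0.9185 / 42.50 = 0.02161 h⁻¹
t½ = ln2 / k = 0.693147 / 0.02161 = 32.08 h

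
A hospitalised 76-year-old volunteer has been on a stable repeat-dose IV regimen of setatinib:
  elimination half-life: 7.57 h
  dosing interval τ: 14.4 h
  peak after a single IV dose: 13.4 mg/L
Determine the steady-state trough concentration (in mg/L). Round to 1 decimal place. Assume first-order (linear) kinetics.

4.9 mg/L

k = ln2 / t½ = 0.693147 / 7.57 = 0.09156 h⁻¹
e^(−kτ) = e^(−0.09156 × 14.4) = 0.2675
Accumulation ratio R = 1 / (1 − e^(−kτ)) = 1 / (1 − 0.2675) = 1.365
Steady-state trough = C₀ × R × e^(−kτ) = 13.4 × 1.365 × 0.2675 = 4.893 mg/L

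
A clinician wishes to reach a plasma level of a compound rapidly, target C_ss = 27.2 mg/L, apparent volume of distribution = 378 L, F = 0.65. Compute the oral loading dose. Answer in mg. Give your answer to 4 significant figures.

LD = Css × Vd / F = 27.2 × 378 / 0.65 = 15820 mg

15820 mg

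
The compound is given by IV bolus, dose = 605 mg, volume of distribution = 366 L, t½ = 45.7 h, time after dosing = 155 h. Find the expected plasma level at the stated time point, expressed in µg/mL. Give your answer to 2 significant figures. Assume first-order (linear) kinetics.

0.16 µg/mL

C₀ = Dose / Vd = 605.0 / 366 = 1.653 mg/L
k = ln2 / t½ = 0.693147 / 45.7 = 0.01517 h⁻¹
C = C₀ · e^(−k·t) = 1.653 × e^(−0.01517 × 155)
  = 1.653 × 0.09524 = 0.1574 mg/L
(0.1574 mg/L = 0.1574 µg/mL)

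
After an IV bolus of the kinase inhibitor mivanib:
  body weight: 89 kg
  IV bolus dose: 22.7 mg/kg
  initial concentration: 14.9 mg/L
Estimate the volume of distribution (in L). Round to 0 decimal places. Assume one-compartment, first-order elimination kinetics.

Dose = 22.7 × 89 = 2020 mg
Vd = Dose / C₀ = 2020 / 14.9 = 135.6 L

136 L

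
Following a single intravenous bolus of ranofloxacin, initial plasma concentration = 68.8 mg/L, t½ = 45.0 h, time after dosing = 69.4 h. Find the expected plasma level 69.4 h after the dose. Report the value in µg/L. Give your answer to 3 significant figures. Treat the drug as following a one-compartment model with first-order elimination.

k = ln2 / t½ = 0.693147 / 45.0 = 0.01540 h⁻¹
C = C₀ · e^(−k·t) = 68.80 × e^(−0.01540 × 69.4)
  = 68.80 × 0.3434 = 23.63 mg/L
Convert: 23.63 mg/L × 1000 = 23630 µg/L

23600 µg/L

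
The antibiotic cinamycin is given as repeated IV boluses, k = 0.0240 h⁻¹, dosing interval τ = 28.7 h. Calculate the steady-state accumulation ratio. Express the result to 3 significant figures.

e^(−kτ) = e^(−0.02400 × 28.7) = 0.5022
Accumulation ratio R = 1 / (1 − e^(−kτ)) = 1 / (1 − 0.5022) = 2.009

2.01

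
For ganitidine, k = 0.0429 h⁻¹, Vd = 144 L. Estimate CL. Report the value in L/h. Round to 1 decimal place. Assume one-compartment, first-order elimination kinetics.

CL = k × Vd = 0.0429 × 144 = 6.178 L/h

6.2 L/h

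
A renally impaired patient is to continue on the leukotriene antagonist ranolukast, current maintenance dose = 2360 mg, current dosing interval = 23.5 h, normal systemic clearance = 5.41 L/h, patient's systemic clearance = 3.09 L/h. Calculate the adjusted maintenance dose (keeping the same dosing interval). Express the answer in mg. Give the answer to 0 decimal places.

1348 mg

To keep the same average steady-state level, dosing rate must scale with clearance.
CL ratio = 3.09 / 5.41 = 0.5712
New dose (same interval) = 2360 × 0.5712 = 1348 mg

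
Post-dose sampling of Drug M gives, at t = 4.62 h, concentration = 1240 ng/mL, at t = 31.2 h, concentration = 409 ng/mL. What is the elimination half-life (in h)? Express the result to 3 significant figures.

16.6 h

k = ln(C₁/C₂) / (t₂ − t₁) = ln(1240/409) / (31.2 − 4.62)
  = 1.109 / 26.58 = 0.04172 h⁻¹
t½ = ln2 / k = 0.693147 / 0.04172 = 16.61 h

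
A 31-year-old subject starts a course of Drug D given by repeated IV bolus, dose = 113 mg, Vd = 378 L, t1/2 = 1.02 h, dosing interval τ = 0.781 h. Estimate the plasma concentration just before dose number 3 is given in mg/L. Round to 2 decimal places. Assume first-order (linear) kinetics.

C₀ per dose = Dose / Vd = 113 / 378 = 0.2989 mg/L
k = ln2 / t½ = 0.693147 / 1.02 = 0.6796 h⁻¹
Fraction remaining after one interval: r = e^(−kτ) = e^(−0.6796 × 0.781) = 0.5882
Before dose 3, 2 doses have been given (aged 1τ, 2τ).
C_trough = C₀ × (r + r²) = 0.2989 × (0.5882 + 0.3460) = 0.2792 mg/L

0.28 mg/L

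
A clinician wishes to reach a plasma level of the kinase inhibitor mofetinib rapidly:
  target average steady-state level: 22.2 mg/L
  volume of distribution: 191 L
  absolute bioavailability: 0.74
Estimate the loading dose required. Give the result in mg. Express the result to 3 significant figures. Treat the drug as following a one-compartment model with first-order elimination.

LD = Css × Vd / F = 22.2 × 191 / 0.74 = 5730 mg

5730 mg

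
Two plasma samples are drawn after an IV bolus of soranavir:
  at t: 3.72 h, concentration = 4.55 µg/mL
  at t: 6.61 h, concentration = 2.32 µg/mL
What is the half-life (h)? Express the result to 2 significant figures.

k = ln(C₁/C₂) / (t₂ − t₁) = ln(4.55/2.32) / (6.61 − 3.72)
  = 0.6736 / 2.890 = 0.2331 h⁻¹
t½ = ln2 / k = 0.693147 / 0.2331 = 2.974 h

3.0 h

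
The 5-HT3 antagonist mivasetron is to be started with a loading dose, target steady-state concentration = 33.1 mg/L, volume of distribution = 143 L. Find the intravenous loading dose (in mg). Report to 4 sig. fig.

LD = Css × Vd = 33.1 × 143 = 4733 mg

4733 mg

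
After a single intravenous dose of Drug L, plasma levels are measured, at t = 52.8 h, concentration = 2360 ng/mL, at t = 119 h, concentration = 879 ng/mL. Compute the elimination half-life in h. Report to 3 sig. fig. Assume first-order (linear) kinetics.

k = ln(C₁/C₂) / (t₂ − t₁) = ln(2360/879) / (119 − 52.8)
  = 0.9876 / 66.20 = 0.01492 h⁻¹
t½ = ln2 / k = 0.693147 / 0.01492 = 46.46 h

46.5 h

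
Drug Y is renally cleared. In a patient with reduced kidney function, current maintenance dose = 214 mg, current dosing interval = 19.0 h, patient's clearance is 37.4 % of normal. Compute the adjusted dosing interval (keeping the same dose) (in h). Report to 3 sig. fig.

50.8 h

To keep the same average steady-state level, dosing rate must scale with clearance.
CL ratio = 37.4 / 100 = 0.3740
New interval (same dose) = 19.0 / 0.3740 = 50.80 h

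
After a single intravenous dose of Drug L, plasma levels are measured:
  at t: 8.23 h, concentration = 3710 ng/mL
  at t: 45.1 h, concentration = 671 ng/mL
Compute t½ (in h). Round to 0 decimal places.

15 h

k = ln(C₁/C₂) / (t₂ − t₁) = ln(3710/671) / (45.1 − 8.23)
  = 1.710 / 36.87 = 0.04638 h⁻¹
t½ = ln2 / k = 0.693147 / 0.04638 = 14.94 h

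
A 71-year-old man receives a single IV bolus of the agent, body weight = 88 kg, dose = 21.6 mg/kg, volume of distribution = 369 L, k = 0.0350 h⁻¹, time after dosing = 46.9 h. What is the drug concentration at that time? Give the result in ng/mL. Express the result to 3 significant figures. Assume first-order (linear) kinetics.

Total dose = 21.6 × 88 = 1901 mg
C₀ = Dose / Vd = 1901 / 369 = 5.152 mg/L
C = C₀ · e^(−k·t) = 5.152 × e^(−0.03500 × 46.9)
  = 5.152 × 0.1937 = 0.9979 mg/L
Convert: 0.9979 mg/L × 1000 = 997.9 ng/mL

998 ng/mL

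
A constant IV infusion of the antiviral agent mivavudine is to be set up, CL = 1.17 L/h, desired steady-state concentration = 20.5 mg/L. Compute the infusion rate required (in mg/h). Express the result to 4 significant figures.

At steady state, infusion rate R₀ = Css × CL = 20.5 × 1.170 = 23.99 mg/h

23.99 mg/h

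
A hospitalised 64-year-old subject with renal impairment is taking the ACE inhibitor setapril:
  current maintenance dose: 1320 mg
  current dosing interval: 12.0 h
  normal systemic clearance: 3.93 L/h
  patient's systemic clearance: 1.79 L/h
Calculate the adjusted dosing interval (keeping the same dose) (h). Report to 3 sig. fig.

26.3 h

To keep the same average steady-state level, dosing rate must scale with clearance.
CL ratio = 1.79 / 3.93 = 0.4555
New interval (same dose) = 12.0 / 0.4555 = 26.34 h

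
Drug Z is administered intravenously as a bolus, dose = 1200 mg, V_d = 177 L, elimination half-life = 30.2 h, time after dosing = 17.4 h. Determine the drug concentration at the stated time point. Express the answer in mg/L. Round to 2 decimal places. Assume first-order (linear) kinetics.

C₀ = Dose / Vd = 1200 / 177 = 6.780 mg/L
k = ln2 / t½ = 0.693147 / 30.2 = 0.02295 h⁻¹
C = C₀ · e^(−k·t) = 6.780 × e^(−0.02295 × 17.4)
  = 6.780 × 0.6708 = 4.548 mg/L

4.55 mg/L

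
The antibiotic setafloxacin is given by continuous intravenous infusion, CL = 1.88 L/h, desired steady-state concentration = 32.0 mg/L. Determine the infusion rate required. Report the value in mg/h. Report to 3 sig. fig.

At steady state, infusion rate R₀ = Css × CL = 32.0 × 1.880 = 60.16 mg/h

60.2 mg/h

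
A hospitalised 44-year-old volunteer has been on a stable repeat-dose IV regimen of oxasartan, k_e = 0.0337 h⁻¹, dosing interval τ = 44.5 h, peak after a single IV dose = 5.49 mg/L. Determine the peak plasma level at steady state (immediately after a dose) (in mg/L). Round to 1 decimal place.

e^(−kτ) = e^(−0.03370 × 44.5) = 0.2232
Accumulation ratio R = 1 / (1 − e^(−kτ)) = 1 / (1 − 0.2232) = 1.287
Steady-state peak = C₀ × R = 5.49 × 1.287 = 7.066 mg/L

7.1 mg/L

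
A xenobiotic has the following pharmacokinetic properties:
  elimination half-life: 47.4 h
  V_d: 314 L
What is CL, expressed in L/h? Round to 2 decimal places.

4.59 L/h

k = ln2 / t½ = 0.693147 / 47.4 = 0.01462 h⁻¹
CL = k × Vd = 0.01462 × 314 = 4.591 L/h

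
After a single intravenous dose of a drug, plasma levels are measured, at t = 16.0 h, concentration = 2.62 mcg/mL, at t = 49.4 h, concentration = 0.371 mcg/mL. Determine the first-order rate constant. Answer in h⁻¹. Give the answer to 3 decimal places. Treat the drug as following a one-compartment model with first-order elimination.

k = ln(C₁/C₂) / (t₂ − t₁) = ln(2.62/0.371) / (49.4 − 16.0)
  = 1.955 / 33.40 = 0.05853 h⁻¹

0.059 h⁻¹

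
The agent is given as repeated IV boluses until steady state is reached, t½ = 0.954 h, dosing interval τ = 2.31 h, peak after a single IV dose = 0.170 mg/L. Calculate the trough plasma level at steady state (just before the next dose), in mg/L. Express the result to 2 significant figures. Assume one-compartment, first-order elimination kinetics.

0.039 mg/L

k = ln2 / t½ = 0.693147 / 0.954 = 0.7266 h⁻¹
e^(−kτ) = e^(−0.7266 × 2.31) = 0.1867
Accumulation ratio R = 1 / (1 − e^(−kτ)) = 1 / (1 − 0.1867) = 1.230
Steady-state trough = C₀ × R × e^(−kτ) = 0.170 × 1.230 × 0.1867 = 0.03904 mg/L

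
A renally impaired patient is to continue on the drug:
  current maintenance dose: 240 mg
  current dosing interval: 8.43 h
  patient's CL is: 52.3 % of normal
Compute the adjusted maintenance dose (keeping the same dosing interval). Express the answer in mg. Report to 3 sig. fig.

126 mg

To keep the same average steady-state level, dosing rate must scale with clearance.
CL ratio = 52.3 / 100 = 0.5230
New dose (same interval) = 240 × 0.5230 = 125.5 mg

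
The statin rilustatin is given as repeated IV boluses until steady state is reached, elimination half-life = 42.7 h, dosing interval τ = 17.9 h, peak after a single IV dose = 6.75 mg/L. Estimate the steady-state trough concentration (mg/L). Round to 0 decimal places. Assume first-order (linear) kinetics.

20 mg/L

k = ln2 / t½ = 0.693147 / 42.7 = 0.01623 h⁻¹
e^(−kτ) = e^(−0.01623 × 17.9) = 0.7479
Accumulation ratio R = 1 / (1 − e^(−kτ)) = 1 / (1 − 0.7479) = 3.967
Steady-state trough = C₀ × R × e^(−kτ) = 6.75 × 3.967 × 0.7479 = 20.03 mg/L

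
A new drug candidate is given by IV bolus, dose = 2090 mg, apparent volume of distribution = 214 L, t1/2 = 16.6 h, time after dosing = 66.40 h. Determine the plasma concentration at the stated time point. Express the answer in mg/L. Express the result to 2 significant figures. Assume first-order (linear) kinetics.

0.61 mg/L

C₀ = Dose / Vd = 2090 / 214 = 9.766 mg/L
k = ln2 / t½ = 0.693147 / 16.6 = 0.04176 h⁻¹
t / t½ = 66.40 / 16.6 = 4 half-lives
C = C₀ × (1/2)^4 = 9.766 × 0.06250 = 0.6104 mg/L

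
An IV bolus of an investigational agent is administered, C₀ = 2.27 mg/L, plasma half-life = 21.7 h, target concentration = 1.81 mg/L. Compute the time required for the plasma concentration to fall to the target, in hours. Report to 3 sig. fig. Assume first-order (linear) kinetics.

7.09 h

k = ln2 / t½ = 0.693147 / 21.7 = 0.03194 h⁻¹
t = ln(C₀ / C) / k = ln(2.270 / 1.81) / 0.03194
  = ln(1.254) / 0.03194 = 0.2263 / 0.03194 = 7.085 h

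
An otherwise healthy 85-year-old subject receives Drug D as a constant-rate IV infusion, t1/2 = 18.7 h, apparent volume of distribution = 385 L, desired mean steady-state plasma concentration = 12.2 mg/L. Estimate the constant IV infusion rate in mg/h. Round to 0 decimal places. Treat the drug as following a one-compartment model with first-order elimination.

174 mg/h

k = ln2 / t½ = 0.693147 / 18.7 = 0.03707 h⁻¹
CL = k × Vd = 0.03707 × 385 = 14.27 L/h
At steady state, infusion rate R₀ = Css × CL = 12.2 × 14.27 = 174.1 mg/h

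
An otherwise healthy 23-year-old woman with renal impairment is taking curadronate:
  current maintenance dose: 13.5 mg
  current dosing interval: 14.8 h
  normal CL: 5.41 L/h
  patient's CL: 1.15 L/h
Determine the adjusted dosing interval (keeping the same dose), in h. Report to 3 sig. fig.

69.6 h

To keep the same average steady-state level, dosing rate must scale with clearance.
CL ratio = 1.15 / 5.41 = 0.2126
New interval (same dose) = 14.8 / 0.2126 = 69.61 h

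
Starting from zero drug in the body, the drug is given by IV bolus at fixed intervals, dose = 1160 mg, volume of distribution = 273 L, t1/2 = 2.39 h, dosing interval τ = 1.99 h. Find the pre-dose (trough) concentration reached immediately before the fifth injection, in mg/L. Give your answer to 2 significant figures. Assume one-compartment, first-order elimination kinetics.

4.9 mg/L

C₀ per dose = Dose / Vd = 1160 / 273 = 4.249 mg/L
k = ln2 / t½ = 0.693147 / 2.39 = 0.2900 h⁻¹
Fraction remaining after one interval: r = e^(−kτ) = e^(−0.2900 × 1.99) = 0.5615
Before dose 5, 4 doses have been given (aged 1τ, 2τ, 3τ, 4τ).
C_trough = C₀ × (r + r² + … + r^4) = C₀ × r(1−r^4)/(1−r)
        = 4.249 × 0.5615 × (1 − 0.09940) / (1 − 0.5615) = 4.900 mg/L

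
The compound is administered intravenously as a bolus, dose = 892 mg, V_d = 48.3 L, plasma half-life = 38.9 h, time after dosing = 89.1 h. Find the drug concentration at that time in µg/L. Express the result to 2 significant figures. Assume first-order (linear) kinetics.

C₀ = Dose / Vd = 892.0 / 48.3 = 18.47 mg/L
k = ln2 / t½ = 0.693147 / 38.9 = 0.01782 h⁻¹
C = C₀ · e^(−k·t) = 18.47 × e^(−0.01782 × 89.1)
  = 18.47 × 0.2044 = 3.775 mg/L
Convert: 3.775 mg/L × 1000 = 3775 µg/L

3800 µg/L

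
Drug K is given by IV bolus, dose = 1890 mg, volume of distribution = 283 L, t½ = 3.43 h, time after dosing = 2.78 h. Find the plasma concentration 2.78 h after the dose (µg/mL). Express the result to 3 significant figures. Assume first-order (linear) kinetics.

3.81 µg/mL

C₀ = Dose / Vd = 1890 / 283 = 6.678 mg/L
k = ln2 / t½ = 0.693147 / 3.43 = 0.2021 h⁻¹
C = C₀ · e^(−k·t) = 6.678 × e^(−0.2021 × 2.78)
  = 6.678 × 0.5702 = 3.808 mg/L
(3.808 mg/L = 3.808 µg/mL)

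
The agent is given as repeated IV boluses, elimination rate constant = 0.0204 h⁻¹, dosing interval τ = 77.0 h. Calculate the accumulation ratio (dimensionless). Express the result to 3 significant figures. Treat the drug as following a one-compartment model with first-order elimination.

1.26

e^(−kτ) = e^(−0.02040 × 77.0) = 0.2079
Accumulation ratio R = 1 / (1 − e^(−kτ)) = 1 / (1 − 0.2079) = 1.262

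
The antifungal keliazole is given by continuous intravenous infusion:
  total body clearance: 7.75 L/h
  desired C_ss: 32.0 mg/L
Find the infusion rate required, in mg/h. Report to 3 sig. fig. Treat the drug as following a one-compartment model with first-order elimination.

At steady state, infusion rate R₀ = Css × CL = 32.0 × 7.750 = 248.0 mg/h

248 mg/h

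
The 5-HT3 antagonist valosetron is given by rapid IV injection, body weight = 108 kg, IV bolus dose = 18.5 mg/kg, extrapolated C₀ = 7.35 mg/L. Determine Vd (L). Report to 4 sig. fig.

Dose = 18.5 × 108 = 1998 mg
Vd = Dose / C₀ = 1998 / 7.35 = 271.8 L

271.8 L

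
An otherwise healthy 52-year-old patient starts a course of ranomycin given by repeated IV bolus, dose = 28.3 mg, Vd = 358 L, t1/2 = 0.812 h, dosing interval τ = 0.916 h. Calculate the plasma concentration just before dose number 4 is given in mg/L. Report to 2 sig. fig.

C₀ per dose = Dose / Vd = 28.3 / 358 = 0.07905 mg/L
k = ln2 / t½ = 0.693147 / 0.812 = 0.8536 h⁻¹
Fraction remaining after one interval: r = e^(−kτ) = e^(−0.8536 × 0.916) = 0.4575
Before dose 4, 3 doses have been given (aged 1τ, 2τ, 3τ).
C_trough = C₀ × (r + r² + … + r^3) = C₀ × r(1−r^3)/(1−r)
        = 0.07905 × 0.4575 × (1 − 0.09576) / (1 − 0.4575) = 0.06028 mg/L

0.060 mg/L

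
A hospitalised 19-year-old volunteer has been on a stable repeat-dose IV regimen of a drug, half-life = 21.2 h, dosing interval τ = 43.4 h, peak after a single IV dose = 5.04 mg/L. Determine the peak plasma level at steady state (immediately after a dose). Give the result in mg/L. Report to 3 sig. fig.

k = ln2 / t½ = 0.693147 / 21.2 = 0.03270 h⁻¹
e^(−kτ) = e^(−0.03270 × 43.4) = 0.2419
Accumulation ratio R = 1 / (1 − e^(−kτ)) = 1 / (1 − 0.2419) = 1.319
Steady-state peak = C₀ × R = 5.04 × 1.319 = 6.648 mg/L

6.65 mg/L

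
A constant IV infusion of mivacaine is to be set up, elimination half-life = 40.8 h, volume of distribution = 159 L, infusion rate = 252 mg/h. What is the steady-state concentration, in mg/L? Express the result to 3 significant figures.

k = ln2 / t½ = 0.693147 / 40.8 = 0.01699 h⁻¹
CL = k × Vd = 0.01699 × 159 = 2.701 L/h
At steady state Css = R₀ / CL = 252 / 2.701 = 93.30 mg/L

93.3 mg/L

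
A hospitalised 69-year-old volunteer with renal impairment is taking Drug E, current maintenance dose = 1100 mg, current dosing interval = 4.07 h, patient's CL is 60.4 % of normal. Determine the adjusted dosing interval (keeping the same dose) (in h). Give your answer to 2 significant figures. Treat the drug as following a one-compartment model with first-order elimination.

6.7 h

To keep the same average steady-state level, dosing rate must scale with clearance.
CL ratio = 60.4 / 100 = 0.6040
New interval (same dose) = 4.07 / 0.6040 = 6.738 h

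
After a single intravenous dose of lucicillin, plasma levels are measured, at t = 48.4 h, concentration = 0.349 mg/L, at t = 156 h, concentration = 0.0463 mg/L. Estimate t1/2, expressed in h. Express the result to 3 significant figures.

k = ln(C₁/C₂) / (t₂ − t₁) = ln(0.349/0.0463) / (156 − 48.4)
  = 2.020 / 107.6 = 0.01877 h⁻¹
t½ = ln2 / k = 0.693147 / 0.01877 = 36.93 h

36.9 h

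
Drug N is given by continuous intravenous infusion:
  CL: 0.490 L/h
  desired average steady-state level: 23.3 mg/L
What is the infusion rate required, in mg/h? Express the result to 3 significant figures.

11.4 mg/h

At steady state, infusion rate R₀ = Css × CL = 23.3 × 0.4900 = 11.42 mg/h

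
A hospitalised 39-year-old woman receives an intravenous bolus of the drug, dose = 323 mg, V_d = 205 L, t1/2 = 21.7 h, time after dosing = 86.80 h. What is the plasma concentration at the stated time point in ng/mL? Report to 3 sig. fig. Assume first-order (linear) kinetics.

C₀ = Dose / Vd = 323.0 / 205 = 1.576 mg/L
k = ln2 / t½ = 0.693147 / 21.7 = 0.03194 h⁻¹
t / t½ = 86.80 / 21.7 = 4 half-lives
C = C₀ × (1/2)^4 = 1.576 × 0.06250 = 0.09850 mg/L
Convert: 0.09850 mg/L × 1000 = 98.50 ng/mL

98.5 ng/mL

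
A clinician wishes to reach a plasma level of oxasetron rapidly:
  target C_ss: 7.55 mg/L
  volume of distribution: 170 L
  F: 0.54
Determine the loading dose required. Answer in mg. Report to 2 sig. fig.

2400 mg

LD = Css × Vd / F = 7.55 × 170 / 0.54 = 2377 mg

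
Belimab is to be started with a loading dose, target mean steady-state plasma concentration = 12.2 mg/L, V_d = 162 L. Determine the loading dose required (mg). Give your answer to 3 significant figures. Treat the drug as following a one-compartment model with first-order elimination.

1980 mg

LD = Css × Vd = 12.2 × 162 = 1976 mg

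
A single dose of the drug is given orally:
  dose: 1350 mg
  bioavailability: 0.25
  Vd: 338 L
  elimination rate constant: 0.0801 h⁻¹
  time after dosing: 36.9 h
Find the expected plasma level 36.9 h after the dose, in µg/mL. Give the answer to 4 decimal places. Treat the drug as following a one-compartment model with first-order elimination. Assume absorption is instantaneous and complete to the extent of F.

Amount reaching circulation = F × Dose = 0.25 × 1350 = 337.5 mg
C₀ = F·Dose / Vd = 337.5 / 338 = 0.9985 mg/L
C = C₀ · e^(−k·t) = 0.9985 × e^(−0.08010 × 36.9)
  = 0.9985 × 0.05204 = 0.05196 mg/L
(0.05196 mg/L = 0.05196 µg/mL)

0.0520 µg/mL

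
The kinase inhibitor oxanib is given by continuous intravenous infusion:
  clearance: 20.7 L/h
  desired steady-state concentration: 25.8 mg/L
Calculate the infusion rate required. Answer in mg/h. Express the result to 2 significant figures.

530 mg/h

At steady state, infusion rate R₀ = Css × CL = 25.8 × 20.70 = 534.1 mg/h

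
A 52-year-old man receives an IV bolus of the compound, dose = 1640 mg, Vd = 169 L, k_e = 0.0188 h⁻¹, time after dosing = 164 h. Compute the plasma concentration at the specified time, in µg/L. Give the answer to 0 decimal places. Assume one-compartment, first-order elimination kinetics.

C₀ = Dose / Vd = 1640 / 169 = 9.704 mg/L
C = C₀ · e^(−k·t) = 9.704 × e^(−0.01880 × 164)
  = 9.704 × 0.04581 = 0.4445 mg/L
Convert: 0.4445 mg/L × 1000 = 444.5 µg/L

445 µg/L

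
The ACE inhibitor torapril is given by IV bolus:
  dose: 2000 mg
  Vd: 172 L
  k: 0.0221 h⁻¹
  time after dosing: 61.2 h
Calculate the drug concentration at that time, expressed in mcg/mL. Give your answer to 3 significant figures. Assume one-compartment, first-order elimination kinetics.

C₀ = Dose / Vd = 2000 / 172 = 11.63 mg/L
C = C₀ · e^(−k·t) = 11.63 × e^(−0.02210 × 61.2)
  = 11.63 × 0.2586 = 3.008 mg/L
(3.008 mg/L = 3.008 mcg/mL)

3.01 mcg/mL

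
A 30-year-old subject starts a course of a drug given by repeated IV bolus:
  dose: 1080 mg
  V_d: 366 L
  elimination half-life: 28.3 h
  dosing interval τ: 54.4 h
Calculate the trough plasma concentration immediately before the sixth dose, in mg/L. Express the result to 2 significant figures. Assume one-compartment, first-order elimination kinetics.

1.1 mg/L

C₀ per dose = Dose / Vd = 1080 / 366 = 2.951 mg/L
k = ln2 / t½ = 0.693147 / 28.3 = 0.02449 h⁻¹
Fraction remaining after one interval: r = e^(−kτ) = e^(−0.02449 × 54.4) = 0.2639
Before dose 6, 5 doses have been given (aged 1τ, 2τ, 3τ, 4τ, 5τ).
C_trough = C₀ × (r + r² + … + r^5) = C₀ × r(1−r^5)/(1−r)
        = 2.951 × 0.2639 × (1 − 0.001280) / (1 − 0.2639) = 1.057 mg/L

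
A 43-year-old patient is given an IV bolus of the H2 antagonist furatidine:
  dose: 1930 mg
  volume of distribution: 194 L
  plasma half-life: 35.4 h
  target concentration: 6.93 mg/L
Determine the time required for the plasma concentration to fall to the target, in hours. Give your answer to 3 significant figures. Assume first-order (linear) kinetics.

C₀ = Dose / Vd = 1930 / 194 = 9.948 mg/L
k = ln2 / t½ = 0.693147 / 35.4 = 0.01958 h⁻¹
t = ln(C₀ / C) / k = ln(9.948 / 6.93) / 0.01958
  = ln(1.435) / 0.01958 = 0.3612 / 0.01958 = 18.45 h

18.5 h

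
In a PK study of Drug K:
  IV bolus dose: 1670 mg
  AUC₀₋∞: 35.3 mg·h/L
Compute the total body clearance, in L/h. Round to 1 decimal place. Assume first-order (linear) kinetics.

47.3 L/h

CL = Dose / AUC = 1670 / 35.3 = 47.31 L/h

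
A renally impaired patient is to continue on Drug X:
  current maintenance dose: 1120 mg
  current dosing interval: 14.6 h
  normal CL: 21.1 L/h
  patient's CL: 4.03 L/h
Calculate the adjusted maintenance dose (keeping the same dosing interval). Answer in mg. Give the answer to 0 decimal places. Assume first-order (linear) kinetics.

To keep the same average steady-state level, dosing rate must scale with clearance.
CL ratio = 4.03 / 21.1 = 0.1910
New dose (same interval) = 1120 × 0.1910 = 213.9 mg

214 mg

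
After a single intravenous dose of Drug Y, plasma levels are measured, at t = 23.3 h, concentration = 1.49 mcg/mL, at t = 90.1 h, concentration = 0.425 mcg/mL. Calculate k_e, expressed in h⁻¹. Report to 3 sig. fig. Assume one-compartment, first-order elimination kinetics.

0.0188 h⁻¹

k = ln(C₁/C₂) / (t₂ − t₁) = ln(1.49/0.425) / (90.1 − 23.3)
  = 1.254 / 66.80 = 0.01877 h⁻¹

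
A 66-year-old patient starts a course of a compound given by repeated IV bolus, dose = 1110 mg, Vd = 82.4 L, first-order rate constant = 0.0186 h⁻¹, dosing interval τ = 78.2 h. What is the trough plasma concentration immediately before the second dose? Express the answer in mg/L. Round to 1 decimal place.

3.1 mg/L

C₀ per dose = Dose / Vd = 1110 / 82.4 = 13.47 mg/L
Fraction remaining after one interval: r = e^(−kτ) = e^(−0.01860 × 78.2) = 0.2335
Before dose 2, 1 dose has been given (aged 1τ).
C_trough = C₀ × r = 13.47 × 0.2335 = 3.145 mg/L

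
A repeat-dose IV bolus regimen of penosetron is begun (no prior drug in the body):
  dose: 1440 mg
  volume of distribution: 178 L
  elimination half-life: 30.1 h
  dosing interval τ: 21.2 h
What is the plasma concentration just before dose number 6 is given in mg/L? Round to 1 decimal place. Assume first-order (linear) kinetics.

C₀ per dose = Dose / Vd = 1440 / 178 = 8.090 mg/L
k = ln2 / t½ = 0.693147 / 30.1 = 0.02303 h⁻¹
Fraction remaining after one interval: r = e^(−kτ) = e^(−0.02303 × 21.2) = 0.6137
Before dose 6, 5 doses have been given (aged 1τ, 2τ, 3τ, 4τ, 5τ).
C_trough = C₀ × (r + r² + … + r^5) = C₀ × r(1−r^5)/(1−r)
        = 8.090 × 0.6137 × (1 − 0.08705) / (1 − 0.6137) = 11.73 mg/L

11.7 mg/L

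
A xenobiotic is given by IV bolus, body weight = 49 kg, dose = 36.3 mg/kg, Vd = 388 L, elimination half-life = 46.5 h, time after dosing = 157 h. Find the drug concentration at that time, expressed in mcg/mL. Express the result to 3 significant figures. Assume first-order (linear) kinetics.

0.441 mcg/mL

Total dose = 36.3 × 49 = 1779 mg
C₀ = Dose / Vd = 1779 / 388 = 4.585 mg/L
k = ln2 / t½ = 0.693147 / 46.5 = 0.01491 h⁻¹
C = C₀ · e^(−k·t) = 4.585 × e^(−0.01491 × 157)
  = 4.585 × 0.09624 = 0.4413 mg/L
(0.4413 mg/L = 0.4413 mcg/mL)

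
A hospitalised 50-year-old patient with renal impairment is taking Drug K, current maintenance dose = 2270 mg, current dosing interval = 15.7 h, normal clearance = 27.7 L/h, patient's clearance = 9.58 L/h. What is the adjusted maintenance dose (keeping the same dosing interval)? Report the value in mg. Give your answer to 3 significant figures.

785 mg

To keep the same average steady-state level, dosing rate must scale with clearance.
CL ratio = 9.58 / 27.7 = 0.3458
New dose (same interval) = 2270 × 0.3458 = 785.0 mg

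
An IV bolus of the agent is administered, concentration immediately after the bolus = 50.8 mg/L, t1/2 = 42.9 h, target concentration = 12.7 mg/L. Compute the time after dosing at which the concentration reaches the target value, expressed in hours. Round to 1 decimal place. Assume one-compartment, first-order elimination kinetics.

k = ln2 / t½ = 0.693147 / 42.9 = 0.01616 h⁻¹
t = ln(C₀ / C) / k = ln(50.80 / 12.7) / 0.01616
  = ln(4.000) / 0.01616 = 1.386 / 0.01616 = 85.77 h

85.8 h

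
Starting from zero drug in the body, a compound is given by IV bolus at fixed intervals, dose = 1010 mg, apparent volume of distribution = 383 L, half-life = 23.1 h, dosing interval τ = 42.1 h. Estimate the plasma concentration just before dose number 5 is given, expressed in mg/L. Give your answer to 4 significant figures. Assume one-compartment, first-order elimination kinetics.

C₀ per dose = Dose / Vd = 1010 / 383 = 2.637 mg/L
k = ln2 / t½ = 0.693147 / 23.1 = 0.03001 h⁻¹
Fraction remaining after one interval: r = e^(−kτ) = e^(−0.03001 × 42.1) = 0.2827
Before dose 5, 4 doses have been given (aged 1τ, 2τ, 3τ, 4τ).
C_trough = C₀ × (r + r² + … + r^4) = C₀ × r(1−r^4)/(1−r)
        = 2.637 × 0.2827 × (1 − 0.006387) / (1 − 0.2827) = 1.033 mg/L

1.033 mg/L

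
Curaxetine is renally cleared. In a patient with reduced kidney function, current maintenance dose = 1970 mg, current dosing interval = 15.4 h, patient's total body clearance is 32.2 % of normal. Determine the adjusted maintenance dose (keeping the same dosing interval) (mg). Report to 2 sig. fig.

630 mg

To keep the same average steady-state level, dosing rate must scale with clearance.
CL ratio = 32.2 / 100 = 0.3220
New dose (same interval) = 1970 × 0.3220 = 634.3 mg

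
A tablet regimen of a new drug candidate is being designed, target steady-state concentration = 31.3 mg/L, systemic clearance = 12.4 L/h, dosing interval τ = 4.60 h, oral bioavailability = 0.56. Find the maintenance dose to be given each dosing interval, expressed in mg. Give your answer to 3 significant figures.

3190 mg

At steady state, F × (Dose/τ) = Css × CL.
Dose = Css × CL × τ / F = 31.3 × 12.40 × 4.60 / 0.56 = 3188 mg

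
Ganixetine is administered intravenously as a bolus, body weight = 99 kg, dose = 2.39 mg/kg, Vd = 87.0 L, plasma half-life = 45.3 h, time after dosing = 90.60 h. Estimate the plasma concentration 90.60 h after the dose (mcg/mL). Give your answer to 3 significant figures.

0.680 mcg/mL

Total dose = 2.39 × 99 = 236.6 mg
C₀ = Dose / Vd = 236.6 / 87.0 = 2.720 mg/L
k = ln2 / t½ = 0.693147 / 45.3 = 0.01530 h⁻¹
t / t½ = 90.60 / 45.3 = 2 half-lives
C = C₀ × (1/2)^2 = 2.720 × 0.2500 = 0.6800 mg/L
(0.6800 mg/L = 0.6800 mcg/mL)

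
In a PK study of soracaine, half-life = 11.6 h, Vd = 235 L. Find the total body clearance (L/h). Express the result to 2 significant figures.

14 L/h

k = ln2 / t½ = 0.693147 / 11.6 = 0.05975 h⁻¹
CL = k × Vd = 0.05975 × 235 = 14.04 L/h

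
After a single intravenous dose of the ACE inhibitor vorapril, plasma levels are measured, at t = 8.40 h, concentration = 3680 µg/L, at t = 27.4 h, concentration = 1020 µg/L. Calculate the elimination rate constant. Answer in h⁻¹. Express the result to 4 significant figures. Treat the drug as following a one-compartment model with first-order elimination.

k = ln(C₁/C₂) / (t₂ − t₁) = ln(3680/1020) / (27.4 − 8.40)
  = 1.283 / 19.00 = 0.06753 h⁻¹

0.06753 h⁻¹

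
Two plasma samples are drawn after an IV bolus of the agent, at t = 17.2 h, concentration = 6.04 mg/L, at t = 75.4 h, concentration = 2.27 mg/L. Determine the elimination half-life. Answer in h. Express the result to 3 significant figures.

41.2 h

k = ln(C₁/C₂) / (t₂ − t₁) = ln(6.04/2.27) / (75.4 − 17.2)
  = 0.9786 / 58.20 = 0.01681 h⁻¹
t½ = ln2 / k = 0.693147 / 0.01681 = 41.23 h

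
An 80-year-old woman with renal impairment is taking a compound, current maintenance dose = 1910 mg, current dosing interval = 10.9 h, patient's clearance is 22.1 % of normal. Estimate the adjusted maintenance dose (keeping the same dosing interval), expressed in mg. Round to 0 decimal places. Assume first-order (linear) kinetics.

422 mg

To keep the same average steady-state level, dosing rate must scale with clearance.
CL ratio = 22.1 / 100 = 0.2210
New dose (same interval) = 1910 × 0.2210 = 422.1 mg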